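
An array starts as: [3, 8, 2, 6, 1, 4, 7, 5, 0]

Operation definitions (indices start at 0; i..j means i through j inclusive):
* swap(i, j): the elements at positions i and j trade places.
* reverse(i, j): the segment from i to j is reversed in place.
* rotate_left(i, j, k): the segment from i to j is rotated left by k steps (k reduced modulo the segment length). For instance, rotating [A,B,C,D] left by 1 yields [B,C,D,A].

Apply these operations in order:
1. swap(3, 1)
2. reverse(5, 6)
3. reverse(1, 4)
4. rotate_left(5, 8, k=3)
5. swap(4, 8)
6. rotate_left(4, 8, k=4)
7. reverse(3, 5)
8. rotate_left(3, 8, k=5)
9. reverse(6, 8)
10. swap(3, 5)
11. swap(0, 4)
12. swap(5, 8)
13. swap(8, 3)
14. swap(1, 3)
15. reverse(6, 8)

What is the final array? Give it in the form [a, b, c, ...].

After 1 (swap(3, 1)): [3, 6, 2, 8, 1, 4, 7, 5, 0]
After 2 (reverse(5, 6)): [3, 6, 2, 8, 1, 7, 4, 5, 0]
After 3 (reverse(1, 4)): [3, 1, 8, 2, 6, 7, 4, 5, 0]
After 4 (rotate_left(5, 8, k=3)): [3, 1, 8, 2, 6, 0, 7, 4, 5]
After 5 (swap(4, 8)): [3, 1, 8, 2, 5, 0, 7, 4, 6]
After 6 (rotate_left(4, 8, k=4)): [3, 1, 8, 2, 6, 5, 0, 7, 4]
After 7 (reverse(3, 5)): [3, 1, 8, 5, 6, 2, 0, 7, 4]
After 8 (rotate_left(3, 8, k=5)): [3, 1, 8, 4, 5, 6, 2, 0, 7]
After 9 (reverse(6, 8)): [3, 1, 8, 4, 5, 6, 7, 0, 2]
After 10 (swap(3, 5)): [3, 1, 8, 6, 5, 4, 7, 0, 2]
After 11 (swap(0, 4)): [5, 1, 8, 6, 3, 4, 7, 0, 2]
After 12 (swap(5, 8)): [5, 1, 8, 6, 3, 2, 7, 0, 4]
After 13 (swap(8, 3)): [5, 1, 8, 4, 3, 2, 7, 0, 6]
After 14 (swap(1, 3)): [5, 4, 8, 1, 3, 2, 7, 0, 6]
After 15 (reverse(6, 8)): [5, 4, 8, 1, 3, 2, 6, 0, 7]

Answer: [5, 4, 8, 1, 3, 2, 6, 0, 7]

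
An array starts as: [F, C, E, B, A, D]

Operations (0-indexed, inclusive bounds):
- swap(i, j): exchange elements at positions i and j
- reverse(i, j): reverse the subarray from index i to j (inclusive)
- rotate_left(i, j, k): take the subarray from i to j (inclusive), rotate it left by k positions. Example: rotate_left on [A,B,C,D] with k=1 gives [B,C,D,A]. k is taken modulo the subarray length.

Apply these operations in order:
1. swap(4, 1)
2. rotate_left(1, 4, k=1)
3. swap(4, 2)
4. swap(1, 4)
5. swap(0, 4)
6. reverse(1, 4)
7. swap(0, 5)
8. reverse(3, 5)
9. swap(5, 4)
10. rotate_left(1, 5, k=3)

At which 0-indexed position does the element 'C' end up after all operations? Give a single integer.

Answer: 4

Derivation:
After 1 (swap(4, 1)): [F, A, E, B, C, D]
After 2 (rotate_left(1, 4, k=1)): [F, E, B, C, A, D]
After 3 (swap(4, 2)): [F, E, A, C, B, D]
After 4 (swap(1, 4)): [F, B, A, C, E, D]
After 5 (swap(0, 4)): [E, B, A, C, F, D]
After 6 (reverse(1, 4)): [E, F, C, A, B, D]
After 7 (swap(0, 5)): [D, F, C, A, B, E]
After 8 (reverse(3, 5)): [D, F, C, E, B, A]
After 9 (swap(5, 4)): [D, F, C, E, A, B]
After 10 (rotate_left(1, 5, k=3)): [D, A, B, F, C, E]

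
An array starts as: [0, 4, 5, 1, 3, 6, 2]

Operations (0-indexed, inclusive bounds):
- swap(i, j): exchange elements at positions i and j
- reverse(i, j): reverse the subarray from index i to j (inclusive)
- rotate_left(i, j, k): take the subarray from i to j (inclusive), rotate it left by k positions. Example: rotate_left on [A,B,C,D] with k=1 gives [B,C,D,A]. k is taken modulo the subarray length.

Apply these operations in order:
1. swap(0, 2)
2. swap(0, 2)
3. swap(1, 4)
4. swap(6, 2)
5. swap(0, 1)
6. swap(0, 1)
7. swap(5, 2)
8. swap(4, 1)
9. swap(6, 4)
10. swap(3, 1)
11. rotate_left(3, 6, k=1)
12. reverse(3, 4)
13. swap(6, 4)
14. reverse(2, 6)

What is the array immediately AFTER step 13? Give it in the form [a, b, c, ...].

After 1 (swap(0, 2)): [5, 4, 0, 1, 3, 6, 2]
After 2 (swap(0, 2)): [0, 4, 5, 1, 3, 6, 2]
After 3 (swap(1, 4)): [0, 3, 5, 1, 4, 6, 2]
After 4 (swap(6, 2)): [0, 3, 2, 1, 4, 6, 5]
After 5 (swap(0, 1)): [3, 0, 2, 1, 4, 6, 5]
After 6 (swap(0, 1)): [0, 3, 2, 1, 4, 6, 5]
After 7 (swap(5, 2)): [0, 3, 6, 1, 4, 2, 5]
After 8 (swap(4, 1)): [0, 4, 6, 1, 3, 2, 5]
After 9 (swap(6, 4)): [0, 4, 6, 1, 5, 2, 3]
After 10 (swap(3, 1)): [0, 1, 6, 4, 5, 2, 3]
After 11 (rotate_left(3, 6, k=1)): [0, 1, 6, 5, 2, 3, 4]
After 12 (reverse(3, 4)): [0, 1, 6, 2, 5, 3, 4]
After 13 (swap(6, 4)): [0, 1, 6, 2, 4, 3, 5]

Answer: [0, 1, 6, 2, 4, 3, 5]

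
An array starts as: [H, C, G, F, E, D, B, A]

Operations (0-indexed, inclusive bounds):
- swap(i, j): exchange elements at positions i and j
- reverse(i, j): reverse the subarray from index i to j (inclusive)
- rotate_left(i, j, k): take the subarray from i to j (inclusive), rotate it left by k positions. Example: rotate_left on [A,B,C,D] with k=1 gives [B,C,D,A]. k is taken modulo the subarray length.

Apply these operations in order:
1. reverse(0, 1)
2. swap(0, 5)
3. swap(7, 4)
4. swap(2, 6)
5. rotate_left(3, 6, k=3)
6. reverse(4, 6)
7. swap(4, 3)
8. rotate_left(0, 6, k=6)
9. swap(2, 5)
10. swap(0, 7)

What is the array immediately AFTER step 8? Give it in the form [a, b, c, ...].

After 1 (reverse(0, 1)): [C, H, G, F, E, D, B, A]
After 2 (swap(0, 5)): [D, H, G, F, E, C, B, A]
After 3 (swap(7, 4)): [D, H, G, F, A, C, B, E]
After 4 (swap(2, 6)): [D, H, B, F, A, C, G, E]
After 5 (rotate_left(3, 6, k=3)): [D, H, B, G, F, A, C, E]
After 6 (reverse(4, 6)): [D, H, B, G, C, A, F, E]
After 7 (swap(4, 3)): [D, H, B, C, G, A, F, E]
After 8 (rotate_left(0, 6, k=6)): [F, D, H, B, C, G, A, E]

Answer: [F, D, H, B, C, G, A, E]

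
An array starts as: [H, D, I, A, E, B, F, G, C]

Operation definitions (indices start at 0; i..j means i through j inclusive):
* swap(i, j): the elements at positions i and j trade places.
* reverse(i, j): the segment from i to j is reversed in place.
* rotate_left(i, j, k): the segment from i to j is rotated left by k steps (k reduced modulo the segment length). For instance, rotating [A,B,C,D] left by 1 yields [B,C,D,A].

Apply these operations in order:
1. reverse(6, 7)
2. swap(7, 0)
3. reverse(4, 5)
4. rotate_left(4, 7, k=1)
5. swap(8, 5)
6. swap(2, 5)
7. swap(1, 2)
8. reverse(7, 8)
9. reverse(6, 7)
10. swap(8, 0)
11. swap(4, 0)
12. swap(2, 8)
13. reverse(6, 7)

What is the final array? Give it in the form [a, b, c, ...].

Answer: [E, C, F, A, B, I, H, G, D]

Derivation:
After 1 (reverse(6, 7)): [H, D, I, A, E, B, G, F, C]
After 2 (swap(7, 0)): [F, D, I, A, E, B, G, H, C]
After 3 (reverse(4, 5)): [F, D, I, A, B, E, G, H, C]
After 4 (rotate_left(4, 7, k=1)): [F, D, I, A, E, G, H, B, C]
After 5 (swap(8, 5)): [F, D, I, A, E, C, H, B, G]
After 6 (swap(2, 5)): [F, D, C, A, E, I, H, B, G]
After 7 (swap(1, 2)): [F, C, D, A, E, I, H, B, G]
After 8 (reverse(7, 8)): [F, C, D, A, E, I, H, G, B]
After 9 (reverse(6, 7)): [F, C, D, A, E, I, G, H, B]
After 10 (swap(8, 0)): [B, C, D, A, E, I, G, H, F]
After 11 (swap(4, 0)): [E, C, D, A, B, I, G, H, F]
After 12 (swap(2, 8)): [E, C, F, A, B, I, G, H, D]
After 13 (reverse(6, 7)): [E, C, F, A, B, I, H, G, D]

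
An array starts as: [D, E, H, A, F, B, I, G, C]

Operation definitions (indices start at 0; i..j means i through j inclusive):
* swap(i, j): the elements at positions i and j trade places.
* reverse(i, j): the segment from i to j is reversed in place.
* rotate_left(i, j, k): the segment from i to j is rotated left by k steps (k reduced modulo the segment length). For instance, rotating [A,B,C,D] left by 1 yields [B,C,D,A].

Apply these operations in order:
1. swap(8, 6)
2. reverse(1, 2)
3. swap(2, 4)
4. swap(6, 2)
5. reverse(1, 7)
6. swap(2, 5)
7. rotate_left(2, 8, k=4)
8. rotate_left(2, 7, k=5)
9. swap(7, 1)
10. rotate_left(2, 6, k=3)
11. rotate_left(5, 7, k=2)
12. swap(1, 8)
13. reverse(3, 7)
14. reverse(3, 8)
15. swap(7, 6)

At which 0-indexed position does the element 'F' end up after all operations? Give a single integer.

After 1 (swap(8, 6)): [D, E, H, A, F, B, C, G, I]
After 2 (reverse(1, 2)): [D, H, E, A, F, B, C, G, I]
After 3 (swap(2, 4)): [D, H, F, A, E, B, C, G, I]
After 4 (swap(6, 2)): [D, H, C, A, E, B, F, G, I]
After 5 (reverse(1, 7)): [D, G, F, B, E, A, C, H, I]
After 6 (swap(2, 5)): [D, G, A, B, E, F, C, H, I]
After 7 (rotate_left(2, 8, k=4)): [D, G, C, H, I, A, B, E, F]
After 8 (rotate_left(2, 7, k=5)): [D, G, E, C, H, I, A, B, F]
After 9 (swap(7, 1)): [D, B, E, C, H, I, A, G, F]
After 10 (rotate_left(2, 6, k=3)): [D, B, I, A, E, C, H, G, F]
After 11 (rotate_left(5, 7, k=2)): [D, B, I, A, E, G, C, H, F]
After 12 (swap(1, 8)): [D, F, I, A, E, G, C, H, B]
After 13 (reverse(3, 7)): [D, F, I, H, C, G, E, A, B]
After 14 (reverse(3, 8)): [D, F, I, B, A, E, G, C, H]
After 15 (swap(7, 6)): [D, F, I, B, A, E, C, G, H]

Answer: 1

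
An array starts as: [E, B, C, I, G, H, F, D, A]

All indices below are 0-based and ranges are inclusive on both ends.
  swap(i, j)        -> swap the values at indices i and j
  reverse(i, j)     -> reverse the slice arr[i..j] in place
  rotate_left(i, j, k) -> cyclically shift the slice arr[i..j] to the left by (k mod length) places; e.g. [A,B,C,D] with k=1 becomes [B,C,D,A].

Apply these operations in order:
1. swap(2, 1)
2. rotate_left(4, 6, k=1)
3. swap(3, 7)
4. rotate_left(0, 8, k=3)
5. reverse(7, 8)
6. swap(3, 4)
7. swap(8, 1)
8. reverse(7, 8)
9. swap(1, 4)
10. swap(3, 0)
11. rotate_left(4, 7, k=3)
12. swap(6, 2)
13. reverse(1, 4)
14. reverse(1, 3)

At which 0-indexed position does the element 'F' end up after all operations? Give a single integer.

After 1 (swap(2, 1)): [E, C, B, I, G, H, F, D, A]
After 2 (rotate_left(4, 6, k=1)): [E, C, B, I, H, F, G, D, A]
After 3 (swap(3, 7)): [E, C, B, D, H, F, G, I, A]
After 4 (rotate_left(0, 8, k=3)): [D, H, F, G, I, A, E, C, B]
After 5 (reverse(7, 8)): [D, H, F, G, I, A, E, B, C]
After 6 (swap(3, 4)): [D, H, F, I, G, A, E, B, C]
After 7 (swap(8, 1)): [D, C, F, I, G, A, E, B, H]
After 8 (reverse(7, 8)): [D, C, F, I, G, A, E, H, B]
After 9 (swap(1, 4)): [D, G, F, I, C, A, E, H, B]
After 10 (swap(3, 0)): [I, G, F, D, C, A, E, H, B]
After 11 (rotate_left(4, 7, k=3)): [I, G, F, D, H, C, A, E, B]
After 12 (swap(6, 2)): [I, G, A, D, H, C, F, E, B]
After 13 (reverse(1, 4)): [I, H, D, A, G, C, F, E, B]
After 14 (reverse(1, 3)): [I, A, D, H, G, C, F, E, B]

Answer: 6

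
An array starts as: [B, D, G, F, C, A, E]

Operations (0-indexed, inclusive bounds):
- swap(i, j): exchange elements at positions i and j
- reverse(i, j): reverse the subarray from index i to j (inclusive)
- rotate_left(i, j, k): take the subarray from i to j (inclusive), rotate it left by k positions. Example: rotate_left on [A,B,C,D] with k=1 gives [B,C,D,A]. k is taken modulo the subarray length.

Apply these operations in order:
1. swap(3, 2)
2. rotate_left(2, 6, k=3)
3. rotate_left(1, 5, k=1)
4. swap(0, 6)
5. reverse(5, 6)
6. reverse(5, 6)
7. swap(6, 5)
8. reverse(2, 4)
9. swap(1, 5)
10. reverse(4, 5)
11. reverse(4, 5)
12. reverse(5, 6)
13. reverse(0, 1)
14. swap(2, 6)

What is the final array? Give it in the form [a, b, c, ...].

Answer: [B, C, A, F, E, D, G]

Derivation:
After 1 (swap(3, 2)): [B, D, F, G, C, A, E]
After 2 (rotate_left(2, 6, k=3)): [B, D, A, E, F, G, C]
After 3 (rotate_left(1, 5, k=1)): [B, A, E, F, G, D, C]
After 4 (swap(0, 6)): [C, A, E, F, G, D, B]
After 5 (reverse(5, 6)): [C, A, E, F, G, B, D]
After 6 (reverse(5, 6)): [C, A, E, F, G, D, B]
After 7 (swap(6, 5)): [C, A, E, F, G, B, D]
After 8 (reverse(2, 4)): [C, A, G, F, E, B, D]
After 9 (swap(1, 5)): [C, B, G, F, E, A, D]
After 10 (reverse(4, 5)): [C, B, G, F, A, E, D]
After 11 (reverse(4, 5)): [C, B, G, F, E, A, D]
After 12 (reverse(5, 6)): [C, B, G, F, E, D, A]
After 13 (reverse(0, 1)): [B, C, G, F, E, D, A]
After 14 (swap(2, 6)): [B, C, A, F, E, D, G]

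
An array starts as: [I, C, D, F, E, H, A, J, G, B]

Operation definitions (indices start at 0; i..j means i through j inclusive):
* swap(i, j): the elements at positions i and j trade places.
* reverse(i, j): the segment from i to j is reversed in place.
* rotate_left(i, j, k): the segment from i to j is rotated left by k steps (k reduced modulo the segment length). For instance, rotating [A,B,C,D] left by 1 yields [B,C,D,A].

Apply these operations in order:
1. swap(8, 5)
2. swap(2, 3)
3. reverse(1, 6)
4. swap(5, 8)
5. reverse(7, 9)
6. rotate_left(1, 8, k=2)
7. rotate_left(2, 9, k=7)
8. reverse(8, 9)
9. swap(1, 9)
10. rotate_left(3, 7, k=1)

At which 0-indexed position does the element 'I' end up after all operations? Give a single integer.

After 1 (swap(8, 5)): [I, C, D, F, E, G, A, J, H, B]
After 2 (swap(2, 3)): [I, C, F, D, E, G, A, J, H, B]
After 3 (reverse(1, 6)): [I, A, G, E, D, F, C, J, H, B]
After 4 (swap(5, 8)): [I, A, G, E, D, H, C, J, F, B]
After 5 (reverse(7, 9)): [I, A, G, E, D, H, C, B, F, J]
After 6 (rotate_left(1, 8, k=2)): [I, E, D, H, C, B, F, A, G, J]
After 7 (rotate_left(2, 9, k=7)): [I, E, J, D, H, C, B, F, A, G]
After 8 (reverse(8, 9)): [I, E, J, D, H, C, B, F, G, A]
After 9 (swap(1, 9)): [I, A, J, D, H, C, B, F, G, E]
After 10 (rotate_left(3, 7, k=1)): [I, A, J, H, C, B, F, D, G, E]

Answer: 0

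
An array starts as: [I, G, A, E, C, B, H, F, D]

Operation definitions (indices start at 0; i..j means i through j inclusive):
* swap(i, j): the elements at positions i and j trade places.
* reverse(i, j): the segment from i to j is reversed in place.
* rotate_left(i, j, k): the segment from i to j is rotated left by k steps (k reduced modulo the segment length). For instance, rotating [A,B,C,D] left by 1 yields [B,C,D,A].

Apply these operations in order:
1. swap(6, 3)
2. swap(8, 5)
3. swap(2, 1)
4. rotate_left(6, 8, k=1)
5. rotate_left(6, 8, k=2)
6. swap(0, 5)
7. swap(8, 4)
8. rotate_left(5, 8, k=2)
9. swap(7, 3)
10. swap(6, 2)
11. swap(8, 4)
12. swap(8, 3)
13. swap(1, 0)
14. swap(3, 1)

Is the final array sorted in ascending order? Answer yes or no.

Answer: yes

Derivation:
After 1 (swap(6, 3)): [I, G, A, H, C, B, E, F, D]
After 2 (swap(8, 5)): [I, G, A, H, C, D, E, F, B]
After 3 (swap(2, 1)): [I, A, G, H, C, D, E, F, B]
After 4 (rotate_left(6, 8, k=1)): [I, A, G, H, C, D, F, B, E]
After 5 (rotate_left(6, 8, k=2)): [I, A, G, H, C, D, E, F, B]
After 6 (swap(0, 5)): [D, A, G, H, C, I, E, F, B]
After 7 (swap(8, 4)): [D, A, G, H, B, I, E, F, C]
After 8 (rotate_left(5, 8, k=2)): [D, A, G, H, B, F, C, I, E]
After 9 (swap(7, 3)): [D, A, G, I, B, F, C, H, E]
After 10 (swap(6, 2)): [D, A, C, I, B, F, G, H, E]
After 11 (swap(8, 4)): [D, A, C, I, E, F, G, H, B]
After 12 (swap(8, 3)): [D, A, C, B, E, F, G, H, I]
After 13 (swap(1, 0)): [A, D, C, B, E, F, G, H, I]
After 14 (swap(3, 1)): [A, B, C, D, E, F, G, H, I]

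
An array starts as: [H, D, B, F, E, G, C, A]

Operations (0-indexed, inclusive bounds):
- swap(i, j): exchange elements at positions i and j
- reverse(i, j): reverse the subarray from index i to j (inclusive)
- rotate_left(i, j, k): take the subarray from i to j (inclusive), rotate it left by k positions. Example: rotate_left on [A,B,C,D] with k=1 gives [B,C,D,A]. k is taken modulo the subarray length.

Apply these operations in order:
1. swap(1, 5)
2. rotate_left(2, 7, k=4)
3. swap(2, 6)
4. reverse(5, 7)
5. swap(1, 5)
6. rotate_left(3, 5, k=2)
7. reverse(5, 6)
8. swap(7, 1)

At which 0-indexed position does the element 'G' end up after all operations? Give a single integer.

Answer: 3

Derivation:
After 1 (swap(1, 5)): [H, G, B, F, E, D, C, A]
After 2 (rotate_left(2, 7, k=4)): [H, G, C, A, B, F, E, D]
After 3 (swap(2, 6)): [H, G, E, A, B, F, C, D]
After 4 (reverse(5, 7)): [H, G, E, A, B, D, C, F]
After 5 (swap(1, 5)): [H, D, E, A, B, G, C, F]
After 6 (rotate_left(3, 5, k=2)): [H, D, E, G, A, B, C, F]
After 7 (reverse(5, 6)): [H, D, E, G, A, C, B, F]
After 8 (swap(7, 1)): [H, F, E, G, A, C, B, D]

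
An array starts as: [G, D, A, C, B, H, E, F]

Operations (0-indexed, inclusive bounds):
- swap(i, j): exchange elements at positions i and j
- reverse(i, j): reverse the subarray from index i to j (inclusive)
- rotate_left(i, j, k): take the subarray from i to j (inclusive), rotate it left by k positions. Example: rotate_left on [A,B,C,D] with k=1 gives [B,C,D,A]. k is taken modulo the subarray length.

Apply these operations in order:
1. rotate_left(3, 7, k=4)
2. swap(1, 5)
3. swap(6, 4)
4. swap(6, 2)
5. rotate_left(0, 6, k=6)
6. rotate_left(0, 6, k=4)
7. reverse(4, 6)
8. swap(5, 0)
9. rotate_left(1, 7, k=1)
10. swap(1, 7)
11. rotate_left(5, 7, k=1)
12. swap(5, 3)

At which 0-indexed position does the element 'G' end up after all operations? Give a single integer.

After 1 (rotate_left(3, 7, k=4)): [G, D, A, F, C, B, H, E]
After 2 (swap(1, 5)): [G, B, A, F, C, D, H, E]
After 3 (swap(6, 4)): [G, B, A, F, H, D, C, E]
After 4 (swap(6, 2)): [G, B, C, F, H, D, A, E]
After 5 (rotate_left(0, 6, k=6)): [A, G, B, C, F, H, D, E]
After 6 (rotate_left(0, 6, k=4)): [F, H, D, A, G, B, C, E]
After 7 (reverse(4, 6)): [F, H, D, A, C, B, G, E]
After 8 (swap(5, 0)): [B, H, D, A, C, F, G, E]
After 9 (rotate_left(1, 7, k=1)): [B, D, A, C, F, G, E, H]
After 10 (swap(1, 7)): [B, H, A, C, F, G, E, D]
After 11 (rotate_left(5, 7, k=1)): [B, H, A, C, F, E, D, G]
After 12 (swap(5, 3)): [B, H, A, E, F, C, D, G]

Answer: 7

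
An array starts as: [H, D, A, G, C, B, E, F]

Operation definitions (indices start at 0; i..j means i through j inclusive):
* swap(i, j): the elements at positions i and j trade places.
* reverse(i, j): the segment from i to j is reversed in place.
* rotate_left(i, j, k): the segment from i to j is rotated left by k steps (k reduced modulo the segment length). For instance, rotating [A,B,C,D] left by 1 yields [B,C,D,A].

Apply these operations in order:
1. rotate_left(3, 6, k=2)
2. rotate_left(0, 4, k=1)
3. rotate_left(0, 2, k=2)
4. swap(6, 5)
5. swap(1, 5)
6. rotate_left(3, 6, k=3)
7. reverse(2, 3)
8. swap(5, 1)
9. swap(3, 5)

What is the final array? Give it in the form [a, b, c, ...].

After 1 (rotate_left(3, 6, k=2)): [H, D, A, B, E, G, C, F]
After 2 (rotate_left(0, 4, k=1)): [D, A, B, E, H, G, C, F]
After 3 (rotate_left(0, 2, k=2)): [B, D, A, E, H, G, C, F]
After 4 (swap(6, 5)): [B, D, A, E, H, C, G, F]
After 5 (swap(1, 5)): [B, C, A, E, H, D, G, F]
After 6 (rotate_left(3, 6, k=3)): [B, C, A, G, E, H, D, F]
After 7 (reverse(2, 3)): [B, C, G, A, E, H, D, F]
After 8 (swap(5, 1)): [B, H, G, A, E, C, D, F]
After 9 (swap(3, 5)): [B, H, G, C, E, A, D, F]

Answer: [B, H, G, C, E, A, D, F]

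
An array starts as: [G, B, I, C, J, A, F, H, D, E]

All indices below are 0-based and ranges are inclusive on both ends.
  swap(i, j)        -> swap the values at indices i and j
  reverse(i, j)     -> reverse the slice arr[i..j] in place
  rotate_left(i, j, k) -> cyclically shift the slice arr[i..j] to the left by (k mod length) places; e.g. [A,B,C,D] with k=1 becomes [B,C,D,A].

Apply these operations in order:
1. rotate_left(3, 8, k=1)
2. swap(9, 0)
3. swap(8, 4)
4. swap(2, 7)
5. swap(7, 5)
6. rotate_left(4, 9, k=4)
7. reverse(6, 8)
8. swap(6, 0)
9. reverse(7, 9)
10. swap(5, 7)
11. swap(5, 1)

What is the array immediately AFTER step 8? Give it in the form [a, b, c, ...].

After 1 (rotate_left(3, 8, k=1)): [G, B, I, J, A, F, H, D, C, E]
After 2 (swap(9, 0)): [E, B, I, J, A, F, H, D, C, G]
After 3 (swap(8, 4)): [E, B, I, J, C, F, H, D, A, G]
After 4 (swap(2, 7)): [E, B, D, J, C, F, H, I, A, G]
After 5 (swap(7, 5)): [E, B, D, J, C, I, H, F, A, G]
After 6 (rotate_left(4, 9, k=4)): [E, B, D, J, A, G, C, I, H, F]
After 7 (reverse(6, 8)): [E, B, D, J, A, G, H, I, C, F]
After 8 (swap(6, 0)): [H, B, D, J, A, G, E, I, C, F]

Answer: [H, B, D, J, A, G, E, I, C, F]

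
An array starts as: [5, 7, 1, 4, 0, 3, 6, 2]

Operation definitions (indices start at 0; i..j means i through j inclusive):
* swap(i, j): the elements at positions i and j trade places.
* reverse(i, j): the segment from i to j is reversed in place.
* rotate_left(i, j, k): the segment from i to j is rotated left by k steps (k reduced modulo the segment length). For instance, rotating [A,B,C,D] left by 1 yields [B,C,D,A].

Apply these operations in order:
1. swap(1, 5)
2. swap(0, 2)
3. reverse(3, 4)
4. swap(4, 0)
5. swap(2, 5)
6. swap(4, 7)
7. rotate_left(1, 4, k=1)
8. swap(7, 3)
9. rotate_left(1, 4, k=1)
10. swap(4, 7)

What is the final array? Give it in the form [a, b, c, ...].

Answer: [4, 0, 1, 3, 2, 5, 6, 7]

Derivation:
After 1 (swap(1, 5)): [5, 3, 1, 4, 0, 7, 6, 2]
After 2 (swap(0, 2)): [1, 3, 5, 4, 0, 7, 6, 2]
After 3 (reverse(3, 4)): [1, 3, 5, 0, 4, 7, 6, 2]
After 4 (swap(4, 0)): [4, 3, 5, 0, 1, 7, 6, 2]
After 5 (swap(2, 5)): [4, 3, 7, 0, 1, 5, 6, 2]
After 6 (swap(4, 7)): [4, 3, 7, 0, 2, 5, 6, 1]
After 7 (rotate_left(1, 4, k=1)): [4, 7, 0, 2, 3, 5, 6, 1]
After 8 (swap(7, 3)): [4, 7, 0, 1, 3, 5, 6, 2]
After 9 (rotate_left(1, 4, k=1)): [4, 0, 1, 3, 7, 5, 6, 2]
After 10 (swap(4, 7)): [4, 0, 1, 3, 2, 5, 6, 7]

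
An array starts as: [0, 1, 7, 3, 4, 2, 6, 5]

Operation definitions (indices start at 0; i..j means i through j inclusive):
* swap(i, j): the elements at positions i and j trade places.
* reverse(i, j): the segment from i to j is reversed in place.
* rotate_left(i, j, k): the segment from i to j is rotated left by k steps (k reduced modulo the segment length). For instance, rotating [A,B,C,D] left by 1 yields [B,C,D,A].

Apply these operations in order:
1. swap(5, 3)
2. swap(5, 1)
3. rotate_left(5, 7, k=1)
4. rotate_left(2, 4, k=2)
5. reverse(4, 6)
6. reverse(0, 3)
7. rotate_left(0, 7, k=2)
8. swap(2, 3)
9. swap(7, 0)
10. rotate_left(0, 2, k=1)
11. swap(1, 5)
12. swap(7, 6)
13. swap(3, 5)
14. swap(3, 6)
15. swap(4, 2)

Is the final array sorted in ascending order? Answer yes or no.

Answer: yes

Derivation:
After 1 (swap(5, 3)): [0, 1, 7, 2, 4, 3, 6, 5]
After 2 (swap(5, 1)): [0, 3, 7, 2, 4, 1, 6, 5]
After 3 (rotate_left(5, 7, k=1)): [0, 3, 7, 2, 4, 6, 5, 1]
After 4 (rotate_left(2, 4, k=2)): [0, 3, 4, 7, 2, 6, 5, 1]
After 5 (reverse(4, 6)): [0, 3, 4, 7, 5, 6, 2, 1]
After 6 (reverse(0, 3)): [7, 4, 3, 0, 5, 6, 2, 1]
After 7 (rotate_left(0, 7, k=2)): [3, 0, 5, 6, 2, 1, 7, 4]
After 8 (swap(2, 3)): [3, 0, 6, 5, 2, 1, 7, 4]
After 9 (swap(7, 0)): [4, 0, 6, 5, 2, 1, 7, 3]
After 10 (rotate_left(0, 2, k=1)): [0, 6, 4, 5, 2, 1, 7, 3]
After 11 (swap(1, 5)): [0, 1, 4, 5, 2, 6, 7, 3]
After 12 (swap(7, 6)): [0, 1, 4, 5, 2, 6, 3, 7]
After 13 (swap(3, 5)): [0, 1, 4, 6, 2, 5, 3, 7]
After 14 (swap(3, 6)): [0, 1, 4, 3, 2, 5, 6, 7]
After 15 (swap(4, 2)): [0, 1, 2, 3, 4, 5, 6, 7]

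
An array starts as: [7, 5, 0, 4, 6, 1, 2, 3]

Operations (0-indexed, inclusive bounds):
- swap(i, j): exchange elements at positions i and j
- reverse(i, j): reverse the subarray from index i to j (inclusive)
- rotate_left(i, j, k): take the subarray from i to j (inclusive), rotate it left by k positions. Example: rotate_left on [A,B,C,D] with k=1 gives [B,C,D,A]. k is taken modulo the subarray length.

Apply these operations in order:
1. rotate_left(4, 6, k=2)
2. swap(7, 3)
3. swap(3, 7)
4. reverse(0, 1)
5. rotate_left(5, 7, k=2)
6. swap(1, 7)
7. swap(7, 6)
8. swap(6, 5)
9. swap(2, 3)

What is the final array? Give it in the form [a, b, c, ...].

After 1 (rotate_left(4, 6, k=2)): [7, 5, 0, 4, 2, 6, 1, 3]
After 2 (swap(7, 3)): [7, 5, 0, 3, 2, 6, 1, 4]
After 3 (swap(3, 7)): [7, 5, 0, 4, 2, 6, 1, 3]
After 4 (reverse(0, 1)): [5, 7, 0, 4, 2, 6, 1, 3]
After 5 (rotate_left(5, 7, k=2)): [5, 7, 0, 4, 2, 3, 6, 1]
After 6 (swap(1, 7)): [5, 1, 0, 4, 2, 3, 6, 7]
After 7 (swap(7, 6)): [5, 1, 0, 4, 2, 3, 7, 6]
After 8 (swap(6, 5)): [5, 1, 0, 4, 2, 7, 3, 6]
After 9 (swap(2, 3)): [5, 1, 4, 0, 2, 7, 3, 6]

Answer: [5, 1, 4, 0, 2, 7, 3, 6]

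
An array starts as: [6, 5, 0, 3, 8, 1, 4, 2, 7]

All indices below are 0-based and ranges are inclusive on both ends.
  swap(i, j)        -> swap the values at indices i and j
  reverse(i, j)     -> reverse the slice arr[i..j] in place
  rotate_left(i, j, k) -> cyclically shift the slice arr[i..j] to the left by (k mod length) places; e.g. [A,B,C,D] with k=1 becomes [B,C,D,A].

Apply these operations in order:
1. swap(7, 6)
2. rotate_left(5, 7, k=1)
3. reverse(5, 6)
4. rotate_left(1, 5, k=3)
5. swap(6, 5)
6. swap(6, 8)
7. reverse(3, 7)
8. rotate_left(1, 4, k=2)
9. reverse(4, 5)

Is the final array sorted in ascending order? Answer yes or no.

After 1 (swap(7, 6)): [6, 5, 0, 3, 8, 1, 2, 4, 7]
After 2 (rotate_left(5, 7, k=1)): [6, 5, 0, 3, 8, 2, 4, 1, 7]
After 3 (reverse(5, 6)): [6, 5, 0, 3, 8, 4, 2, 1, 7]
After 4 (rotate_left(1, 5, k=3)): [6, 8, 4, 5, 0, 3, 2, 1, 7]
After 5 (swap(6, 5)): [6, 8, 4, 5, 0, 2, 3, 1, 7]
After 6 (swap(6, 8)): [6, 8, 4, 5, 0, 2, 7, 1, 3]
After 7 (reverse(3, 7)): [6, 8, 4, 1, 7, 2, 0, 5, 3]
After 8 (rotate_left(1, 4, k=2)): [6, 1, 7, 8, 4, 2, 0, 5, 3]
After 9 (reverse(4, 5)): [6, 1, 7, 8, 2, 4, 0, 5, 3]

Answer: no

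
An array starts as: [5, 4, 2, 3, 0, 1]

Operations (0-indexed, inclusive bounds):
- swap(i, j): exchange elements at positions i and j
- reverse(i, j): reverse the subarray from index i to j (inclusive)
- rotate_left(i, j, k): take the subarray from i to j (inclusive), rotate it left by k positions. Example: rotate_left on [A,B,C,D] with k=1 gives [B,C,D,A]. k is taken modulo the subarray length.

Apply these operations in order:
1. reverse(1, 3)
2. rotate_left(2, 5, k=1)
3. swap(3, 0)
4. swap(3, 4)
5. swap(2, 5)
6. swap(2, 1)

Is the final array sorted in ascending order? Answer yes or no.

Answer: no

Derivation:
After 1 (reverse(1, 3)): [5, 3, 2, 4, 0, 1]
After 2 (rotate_left(2, 5, k=1)): [5, 3, 4, 0, 1, 2]
After 3 (swap(3, 0)): [0, 3, 4, 5, 1, 2]
After 4 (swap(3, 4)): [0, 3, 4, 1, 5, 2]
After 5 (swap(2, 5)): [0, 3, 2, 1, 5, 4]
After 6 (swap(2, 1)): [0, 2, 3, 1, 5, 4]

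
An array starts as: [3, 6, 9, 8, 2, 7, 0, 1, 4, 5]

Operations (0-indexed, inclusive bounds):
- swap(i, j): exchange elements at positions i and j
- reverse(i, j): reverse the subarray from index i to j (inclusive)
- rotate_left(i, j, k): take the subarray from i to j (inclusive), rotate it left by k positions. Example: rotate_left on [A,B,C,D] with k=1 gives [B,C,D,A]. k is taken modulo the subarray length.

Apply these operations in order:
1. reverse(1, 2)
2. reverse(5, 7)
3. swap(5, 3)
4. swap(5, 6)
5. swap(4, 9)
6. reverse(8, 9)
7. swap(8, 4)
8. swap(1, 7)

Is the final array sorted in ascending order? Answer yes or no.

After 1 (reverse(1, 2)): [3, 9, 6, 8, 2, 7, 0, 1, 4, 5]
After 2 (reverse(5, 7)): [3, 9, 6, 8, 2, 1, 0, 7, 4, 5]
After 3 (swap(5, 3)): [3, 9, 6, 1, 2, 8, 0, 7, 4, 5]
After 4 (swap(5, 6)): [3, 9, 6, 1, 2, 0, 8, 7, 4, 5]
After 5 (swap(4, 9)): [3, 9, 6, 1, 5, 0, 8, 7, 4, 2]
After 6 (reverse(8, 9)): [3, 9, 6, 1, 5, 0, 8, 7, 2, 4]
After 7 (swap(8, 4)): [3, 9, 6, 1, 2, 0, 8, 7, 5, 4]
After 8 (swap(1, 7)): [3, 7, 6, 1, 2, 0, 8, 9, 5, 4]

Answer: no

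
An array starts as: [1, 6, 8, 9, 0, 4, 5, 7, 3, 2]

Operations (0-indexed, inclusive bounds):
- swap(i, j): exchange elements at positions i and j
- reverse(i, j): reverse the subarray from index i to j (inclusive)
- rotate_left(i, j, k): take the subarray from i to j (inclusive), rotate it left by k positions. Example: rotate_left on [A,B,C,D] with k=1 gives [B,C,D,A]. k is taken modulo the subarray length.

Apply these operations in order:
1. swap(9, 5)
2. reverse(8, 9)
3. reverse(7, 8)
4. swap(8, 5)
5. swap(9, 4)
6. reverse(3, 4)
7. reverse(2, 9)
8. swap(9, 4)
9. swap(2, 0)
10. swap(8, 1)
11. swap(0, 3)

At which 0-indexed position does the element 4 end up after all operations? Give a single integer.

Answer: 9

Derivation:
After 1 (swap(9, 5)): [1, 6, 8, 9, 0, 2, 5, 7, 3, 4]
After 2 (reverse(8, 9)): [1, 6, 8, 9, 0, 2, 5, 7, 4, 3]
After 3 (reverse(7, 8)): [1, 6, 8, 9, 0, 2, 5, 4, 7, 3]
After 4 (swap(8, 5)): [1, 6, 8, 9, 0, 7, 5, 4, 2, 3]
After 5 (swap(9, 4)): [1, 6, 8, 9, 3, 7, 5, 4, 2, 0]
After 6 (reverse(3, 4)): [1, 6, 8, 3, 9, 7, 5, 4, 2, 0]
After 7 (reverse(2, 9)): [1, 6, 0, 2, 4, 5, 7, 9, 3, 8]
After 8 (swap(9, 4)): [1, 6, 0, 2, 8, 5, 7, 9, 3, 4]
After 9 (swap(2, 0)): [0, 6, 1, 2, 8, 5, 7, 9, 3, 4]
After 10 (swap(8, 1)): [0, 3, 1, 2, 8, 5, 7, 9, 6, 4]
After 11 (swap(0, 3)): [2, 3, 1, 0, 8, 5, 7, 9, 6, 4]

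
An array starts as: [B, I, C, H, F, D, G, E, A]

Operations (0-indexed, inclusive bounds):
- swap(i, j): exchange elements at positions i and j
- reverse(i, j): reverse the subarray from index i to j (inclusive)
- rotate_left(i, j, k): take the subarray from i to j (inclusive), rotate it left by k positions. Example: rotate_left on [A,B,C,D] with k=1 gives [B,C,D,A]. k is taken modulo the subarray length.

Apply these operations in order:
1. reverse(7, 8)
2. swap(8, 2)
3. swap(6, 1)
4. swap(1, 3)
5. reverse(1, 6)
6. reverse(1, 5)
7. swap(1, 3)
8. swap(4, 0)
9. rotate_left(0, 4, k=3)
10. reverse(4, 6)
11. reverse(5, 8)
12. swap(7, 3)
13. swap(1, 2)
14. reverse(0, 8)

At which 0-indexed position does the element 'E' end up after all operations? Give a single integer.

Answer: 8

Derivation:
After 1 (reverse(7, 8)): [B, I, C, H, F, D, G, A, E]
After 2 (swap(8, 2)): [B, I, E, H, F, D, G, A, C]
After 3 (swap(6, 1)): [B, G, E, H, F, D, I, A, C]
After 4 (swap(1, 3)): [B, H, E, G, F, D, I, A, C]
After 5 (reverse(1, 6)): [B, I, D, F, G, E, H, A, C]
After 6 (reverse(1, 5)): [B, E, G, F, D, I, H, A, C]
After 7 (swap(1, 3)): [B, F, G, E, D, I, H, A, C]
After 8 (swap(4, 0)): [D, F, G, E, B, I, H, A, C]
After 9 (rotate_left(0, 4, k=3)): [E, B, D, F, G, I, H, A, C]
After 10 (reverse(4, 6)): [E, B, D, F, H, I, G, A, C]
After 11 (reverse(5, 8)): [E, B, D, F, H, C, A, G, I]
After 12 (swap(7, 3)): [E, B, D, G, H, C, A, F, I]
After 13 (swap(1, 2)): [E, D, B, G, H, C, A, F, I]
After 14 (reverse(0, 8)): [I, F, A, C, H, G, B, D, E]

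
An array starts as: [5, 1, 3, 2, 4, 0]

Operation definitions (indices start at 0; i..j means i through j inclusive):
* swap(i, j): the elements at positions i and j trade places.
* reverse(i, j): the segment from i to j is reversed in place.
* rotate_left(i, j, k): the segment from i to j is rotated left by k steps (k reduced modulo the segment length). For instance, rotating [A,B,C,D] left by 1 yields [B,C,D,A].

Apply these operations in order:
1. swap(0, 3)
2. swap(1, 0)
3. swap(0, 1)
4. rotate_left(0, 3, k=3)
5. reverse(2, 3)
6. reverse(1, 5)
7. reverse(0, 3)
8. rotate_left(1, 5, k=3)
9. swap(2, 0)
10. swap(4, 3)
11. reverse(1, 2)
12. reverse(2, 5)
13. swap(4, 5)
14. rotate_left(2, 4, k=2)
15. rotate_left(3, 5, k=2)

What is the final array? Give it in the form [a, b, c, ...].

After 1 (swap(0, 3)): [2, 1, 3, 5, 4, 0]
After 2 (swap(1, 0)): [1, 2, 3, 5, 4, 0]
After 3 (swap(0, 1)): [2, 1, 3, 5, 4, 0]
After 4 (rotate_left(0, 3, k=3)): [5, 2, 1, 3, 4, 0]
After 5 (reverse(2, 3)): [5, 2, 3, 1, 4, 0]
After 6 (reverse(1, 5)): [5, 0, 4, 1, 3, 2]
After 7 (reverse(0, 3)): [1, 4, 0, 5, 3, 2]
After 8 (rotate_left(1, 5, k=3)): [1, 3, 2, 4, 0, 5]
After 9 (swap(2, 0)): [2, 3, 1, 4, 0, 5]
After 10 (swap(4, 3)): [2, 3, 1, 0, 4, 5]
After 11 (reverse(1, 2)): [2, 1, 3, 0, 4, 5]
After 12 (reverse(2, 5)): [2, 1, 5, 4, 0, 3]
After 13 (swap(4, 5)): [2, 1, 5, 4, 3, 0]
After 14 (rotate_left(2, 4, k=2)): [2, 1, 3, 5, 4, 0]
After 15 (rotate_left(3, 5, k=2)): [2, 1, 3, 0, 5, 4]

Answer: [2, 1, 3, 0, 5, 4]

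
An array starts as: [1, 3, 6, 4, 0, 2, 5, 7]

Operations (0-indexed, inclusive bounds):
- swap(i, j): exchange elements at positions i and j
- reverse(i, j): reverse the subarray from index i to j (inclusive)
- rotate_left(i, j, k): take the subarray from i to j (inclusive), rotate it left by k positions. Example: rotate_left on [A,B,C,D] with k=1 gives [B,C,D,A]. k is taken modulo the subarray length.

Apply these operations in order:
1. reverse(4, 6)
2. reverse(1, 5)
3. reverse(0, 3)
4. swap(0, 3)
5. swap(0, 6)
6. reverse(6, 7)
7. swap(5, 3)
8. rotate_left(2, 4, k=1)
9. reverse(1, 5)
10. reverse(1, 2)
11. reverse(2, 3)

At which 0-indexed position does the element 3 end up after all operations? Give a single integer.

After 1 (reverse(4, 6)): [1, 3, 6, 4, 5, 2, 0, 7]
After 2 (reverse(1, 5)): [1, 2, 5, 4, 6, 3, 0, 7]
After 3 (reverse(0, 3)): [4, 5, 2, 1, 6, 3, 0, 7]
After 4 (swap(0, 3)): [1, 5, 2, 4, 6, 3, 0, 7]
After 5 (swap(0, 6)): [0, 5, 2, 4, 6, 3, 1, 7]
After 6 (reverse(6, 7)): [0, 5, 2, 4, 6, 3, 7, 1]
After 7 (swap(5, 3)): [0, 5, 2, 3, 6, 4, 7, 1]
After 8 (rotate_left(2, 4, k=1)): [0, 5, 3, 6, 2, 4, 7, 1]
After 9 (reverse(1, 5)): [0, 4, 2, 6, 3, 5, 7, 1]
After 10 (reverse(1, 2)): [0, 2, 4, 6, 3, 5, 7, 1]
After 11 (reverse(2, 3)): [0, 2, 6, 4, 3, 5, 7, 1]

Answer: 4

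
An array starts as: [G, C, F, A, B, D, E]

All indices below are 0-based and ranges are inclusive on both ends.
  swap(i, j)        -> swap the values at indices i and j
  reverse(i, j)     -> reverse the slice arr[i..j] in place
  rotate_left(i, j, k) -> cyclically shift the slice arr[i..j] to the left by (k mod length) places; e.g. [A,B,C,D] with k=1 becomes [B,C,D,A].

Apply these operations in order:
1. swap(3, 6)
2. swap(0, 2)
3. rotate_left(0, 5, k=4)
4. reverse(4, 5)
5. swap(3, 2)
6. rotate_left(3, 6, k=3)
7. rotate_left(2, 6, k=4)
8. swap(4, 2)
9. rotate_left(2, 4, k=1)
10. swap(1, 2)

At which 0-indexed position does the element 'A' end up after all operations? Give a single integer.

After 1 (swap(3, 6)): [G, C, F, E, B, D, A]
After 2 (swap(0, 2)): [F, C, G, E, B, D, A]
After 3 (rotate_left(0, 5, k=4)): [B, D, F, C, G, E, A]
After 4 (reverse(4, 5)): [B, D, F, C, E, G, A]
After 5 (swap(3, 2)): [B, D, C, F, E, G, A]
After 6 (rotate_left(3, 6, k=3)): [B, D, C, A, F, E, G]
After 7 (rotate_left(2, 6, k=4)): [B, D, G, C, A, F, E]
After 8 (swap(4, 2)): [B, D, A, C, G, F, E]
After 9 (rotate_left(2, 4, k=1)): [B, D, C, G, A, F, E]
After 10 (swap(1, 2)): [B, C, D, G, A, F, E]

Answer: 4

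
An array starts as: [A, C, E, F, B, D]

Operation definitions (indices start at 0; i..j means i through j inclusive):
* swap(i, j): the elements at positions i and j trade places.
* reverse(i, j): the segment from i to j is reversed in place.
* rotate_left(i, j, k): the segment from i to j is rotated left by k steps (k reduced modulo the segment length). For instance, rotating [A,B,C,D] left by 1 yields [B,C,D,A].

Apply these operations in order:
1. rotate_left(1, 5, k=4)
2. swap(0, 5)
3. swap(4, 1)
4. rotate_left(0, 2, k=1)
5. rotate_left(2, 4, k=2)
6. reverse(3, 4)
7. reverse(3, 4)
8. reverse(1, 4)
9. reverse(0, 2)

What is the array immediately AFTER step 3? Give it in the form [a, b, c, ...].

Answer: [B, F, C, E, D, A]

Derivation:
After 1 (rotate_left(1, 5, k=4)): [A, D, C, E, F, B]
After 2 (swap(0, 5)): [B, D, C, E, F, A]
After 3 (swap(4, 1)): [B, F, C, E, D, A]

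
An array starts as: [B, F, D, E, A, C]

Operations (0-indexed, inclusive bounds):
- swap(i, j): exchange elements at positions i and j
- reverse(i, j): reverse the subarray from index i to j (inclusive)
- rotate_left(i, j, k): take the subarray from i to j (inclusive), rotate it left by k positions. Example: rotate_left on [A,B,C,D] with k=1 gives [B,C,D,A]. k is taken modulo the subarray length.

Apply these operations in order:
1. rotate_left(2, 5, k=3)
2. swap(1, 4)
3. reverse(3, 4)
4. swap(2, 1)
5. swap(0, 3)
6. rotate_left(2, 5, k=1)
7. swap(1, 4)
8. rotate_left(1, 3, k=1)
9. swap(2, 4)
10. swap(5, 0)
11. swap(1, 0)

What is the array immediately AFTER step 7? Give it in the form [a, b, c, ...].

Answer: [F, A, B, D, C, E]

Derivation:
After 1 (rotate_left(2, 5, k=3)): [B, F, C, D, E, A]
After 2 (swap(1, 4)): [B, E, C, D, F, A]
After 3 (reverse(3, 4)): [B, E, C, F, D, A]
After 4 (swap(2, 1)): [B, C, E, F, D, A]
After 5 (swap(0, 3)): [F, C, E, B, D, A]
After 6 (rotate_left(2, 5, k=1)): [F, C, B, D, A, E]
After 7 (swap(1, 4)): [F, A, B, D, C, E]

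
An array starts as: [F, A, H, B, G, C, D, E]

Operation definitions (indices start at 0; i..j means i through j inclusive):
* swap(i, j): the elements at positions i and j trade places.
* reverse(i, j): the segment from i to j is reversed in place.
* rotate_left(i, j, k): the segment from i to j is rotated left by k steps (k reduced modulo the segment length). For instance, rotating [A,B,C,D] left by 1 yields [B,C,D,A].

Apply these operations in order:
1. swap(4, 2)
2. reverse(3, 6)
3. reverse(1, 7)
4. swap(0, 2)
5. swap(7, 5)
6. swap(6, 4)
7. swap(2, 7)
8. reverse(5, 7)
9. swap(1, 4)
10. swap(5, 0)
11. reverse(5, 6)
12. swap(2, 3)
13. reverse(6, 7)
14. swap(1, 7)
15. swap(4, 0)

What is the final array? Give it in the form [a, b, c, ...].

After 1 (swap(4, 2)): [F, A, G, B, H, C, D, E]
After 2 (reverse(3, 6)): [F, A, G, D, C, H, B, E]
After 3 (reverse(1, 7)): [F, E, B, H, C, D, G, A]
After 4 (swap(0, 2)): [B, E, F, H, C, D, G, A]
After 5 (swap(7, 5)): [B, E, F, H, C, A, G, D]
After 6 (swap(6, 4)): [B, E, F, H, G, A, C, D]
After 7 (swap(2, 7)): [B, E, D, H, G, A, C, F]
After 8 (reverse(5, 7)): [B, E, D, H, G, F, C, A]
After 9 (swap(1, 4)): [B, G, D, H, E, F, C, A]
After 10 (swap(5, 0)): [F, G, D, H, E, B, C, A]
After 11 (reverse(5, 6)): [F, G, D, H, E, C, B, A]
After 12 (swap(2, 3)): [F, G, H, D, E, C, B, A]
After 13 (reverse(6, 7)): [F, G, H, D, E, C, A, B]
After 14 (swap(1, 7)): [F, B, H, D, E, C, A, G]
After 15 (swap(4, 0)): [E, B, H, D, F, C, A, G]

Answer: [E, B, H, D, F, C, A, G]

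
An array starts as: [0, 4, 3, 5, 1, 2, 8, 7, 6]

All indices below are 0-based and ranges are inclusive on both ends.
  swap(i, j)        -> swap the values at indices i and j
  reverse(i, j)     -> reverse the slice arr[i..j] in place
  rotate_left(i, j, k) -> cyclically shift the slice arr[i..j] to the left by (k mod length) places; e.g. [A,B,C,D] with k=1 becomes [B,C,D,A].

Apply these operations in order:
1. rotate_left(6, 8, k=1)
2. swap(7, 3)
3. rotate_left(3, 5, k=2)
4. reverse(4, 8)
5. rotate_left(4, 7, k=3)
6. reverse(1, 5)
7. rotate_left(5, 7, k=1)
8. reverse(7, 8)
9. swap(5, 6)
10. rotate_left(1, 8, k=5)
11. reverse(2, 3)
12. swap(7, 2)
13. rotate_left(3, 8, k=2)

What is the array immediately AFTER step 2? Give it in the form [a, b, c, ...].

After 1 (rotate_left(6, 8, k=1)): [0, 4, 3, 5, 1, 2, 7, 6, 8]
After 2 (swap(7, 3)): [0, 4, 3, 6, 1, 2, 7, 5, 8]

Answer: [0, 4, 3, 6, 1, 2, 7, 5, 8]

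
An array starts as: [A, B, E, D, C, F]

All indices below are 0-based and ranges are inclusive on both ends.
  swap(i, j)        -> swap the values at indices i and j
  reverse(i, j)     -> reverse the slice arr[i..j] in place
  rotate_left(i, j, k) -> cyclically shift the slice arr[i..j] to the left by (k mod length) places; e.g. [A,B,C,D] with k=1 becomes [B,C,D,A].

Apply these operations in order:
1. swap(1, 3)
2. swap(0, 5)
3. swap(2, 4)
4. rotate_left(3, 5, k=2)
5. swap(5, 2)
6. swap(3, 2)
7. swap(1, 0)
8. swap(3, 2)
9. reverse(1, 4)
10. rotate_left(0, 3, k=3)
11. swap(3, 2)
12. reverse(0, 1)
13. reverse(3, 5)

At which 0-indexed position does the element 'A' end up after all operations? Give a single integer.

After 1 (swap(1, 3)): [A, D, E, B, C, F]
After 2 (swap(0, 5)): [F, D, E, B, C, A]
After 3 (swap(2, 4)): [F, D, C, B, E, A]
After 4 (rotate_left(3, 5, k=2)): [F, D, C, A, B, E]
After 5 (swap(5, 2)): [F, D, E, A, B, C]
After 6 (swap(3, 2)): [F, D, A, E, B, C]
After 7 (swap(1, 0)): [D, F, A, E, B, C]
After 8 (swap(3, 2)): [D, F, E, A, B, C]
After 9 (reverse(1, 4)): [D, B, A, E, F, C]
After 10 (rotate_left(0, 3, k=3)): [E, D, B, A, F, C]
After 11 (swap(3, 2)): [E, D, A, B, F, C]
After 12 (reverse(0, 1)): [D, E, A, B, F, C]
After 13 (reverse(3, 5)): [D, E, A, C, F, B]

Answer: 2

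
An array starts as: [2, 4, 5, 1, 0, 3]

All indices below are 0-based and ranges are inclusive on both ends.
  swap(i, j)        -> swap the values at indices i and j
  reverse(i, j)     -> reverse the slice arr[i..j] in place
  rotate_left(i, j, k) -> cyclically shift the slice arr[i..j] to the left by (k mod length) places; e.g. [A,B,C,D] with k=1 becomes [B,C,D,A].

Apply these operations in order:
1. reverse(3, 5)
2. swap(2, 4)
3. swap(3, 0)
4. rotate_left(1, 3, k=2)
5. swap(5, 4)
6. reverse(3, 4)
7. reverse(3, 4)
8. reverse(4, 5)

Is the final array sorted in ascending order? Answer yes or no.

After 1 (reverse(3, 5)): [2, 4, 5, 3, 0, 1]
After 2 (swap(2, 4)): [2, 4, 0, 3, 5, 1]
After 3 (swap(3, 0)): [3, 4, 0, 2, 5, 1]
After 4 (rotate_left(1, 3, k=2)): [3, 2, 4, 0, 5, 1]
After 5 (swap(5, 4)): [3, 2, 4, 0, 1, 5]
After 6 (reverse(3, 4)): [3, 2, 4, 1, 0, 5]
After 7 (reverse(3, 4)): [3, 2, 4, 0, 1, 5]
After 8 (reverse(4, 5)): [3, 2, 4, 0, 5, 1]

Answer: no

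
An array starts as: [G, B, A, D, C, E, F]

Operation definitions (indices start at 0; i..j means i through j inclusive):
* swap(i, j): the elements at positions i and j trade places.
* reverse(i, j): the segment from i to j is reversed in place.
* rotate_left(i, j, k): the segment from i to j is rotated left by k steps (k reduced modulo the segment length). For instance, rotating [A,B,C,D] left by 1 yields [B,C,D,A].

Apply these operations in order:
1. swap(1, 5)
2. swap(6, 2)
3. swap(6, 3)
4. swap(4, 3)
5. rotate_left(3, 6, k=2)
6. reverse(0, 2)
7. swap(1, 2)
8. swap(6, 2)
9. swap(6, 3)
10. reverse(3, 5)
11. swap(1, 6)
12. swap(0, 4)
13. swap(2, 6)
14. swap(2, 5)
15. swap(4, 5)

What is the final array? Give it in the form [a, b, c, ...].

After 1 (swap(1, 5)): [G, E, A, D, C, B, F]
After 2 (swap(6, 2)): [G, E, F, D, C, B, A]
After 3 (swap(6, 3)): [G, E, F, A, C, B, D]
After 4 (swap(4, 3)): [G, E, F, C, A, B, D]
After 5 (rotate_left(3, 6, k=2)): [G, E, F, B, D, C, A]
After 6 (reverse(0, 2)): [F, E, G, B, D, C, A]
After 7 (swap(1, 2)): [F, G, E, B, D, C, A]
After 8 (swap(6, 2)): [F, G, A, B, D, C, E]
After 9 (swap(6, 3)): [F, G, A, E, D, C, B]
After 10 (reverse(3, 5)): [F, G, A, C, D, E, B]
After 11 (swap(1, 6)): [F, B, A, C, D, E, G]
After 12 (swap(0, 4)): [D, B, A, C, F, E, G]
After 13 (swap(2, 6)): [D, B, G, C, F, E, A]
After 14 (swap(2, 5)): [D, B, E, C, F, G, A]
After 15 (swap(4, 5)): [D, B, E, C, G, F, A]

Answer: [D, B, E, C, G, F, A]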